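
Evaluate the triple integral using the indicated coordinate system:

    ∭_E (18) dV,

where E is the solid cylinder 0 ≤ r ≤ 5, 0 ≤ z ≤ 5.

In cylindrical coordinates, x = r cos(θ), y = r sin(θ), z = z, and dV = r dr dθ dz.

The integrand becomes 18, so

    ∭_E (18) dV = ∫_{0}^{2π} ∫_{0}^{5} ∫_{0}^{5} (18) · r dz dr dθ.

Inner (z): 90r.
Middle (r from 0 to 5): 1125.
Outer (θ): 2250π.

Therefore the triple integral equals 2250π.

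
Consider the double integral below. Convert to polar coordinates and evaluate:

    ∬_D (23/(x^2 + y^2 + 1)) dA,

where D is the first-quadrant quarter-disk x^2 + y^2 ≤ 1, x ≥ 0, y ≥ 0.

The region D is 0 ≤ r ≤ 1, 0 ≤ θ ≤ π/2 in polar coordinates, where x = r cos(θ), y = r sin(θ), and dA = r dr dθ.

Under the substitution, the integrand becomes 23/(r^2 + 1), so

    ∬_D (23/(x^2 + y^2 + 1)) dA = ∫_{0}^{π/2} ∫_{0}^{1} (23/(r^2 + 1)) · r dr dθ.

Inner integral (in r): ∫_{0}^{1} (23/(r^2 + 1)) · r dr = 23log(2)/2.

Outer integral (in θ): ∫_{0}^{π/2} (23log(2)/2) dθ = 23π log(2)/4.

Therefore ∬_D (23/(x^2 + y^2 + 1)) dA = 23π log(2)/4.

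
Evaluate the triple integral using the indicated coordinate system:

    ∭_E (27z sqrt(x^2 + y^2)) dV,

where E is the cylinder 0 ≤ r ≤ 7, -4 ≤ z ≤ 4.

In cylindrical coordinates, x = r cos(θ), y = r sin(θ), z = z, and dV = r dr dθ dz.

The integrand becomes 27r z, so

    ∭_E (27z sqrt(x^2 + y^2)) dV = ∫_{0}^{2π} ∫_{0}^{7} ∫_{-4}^{4} (27r z) · r dz dr dθ.

Inner (z): 0.
Middle (r from 0 to 7): 0.
Outer (θ): 0.

Therefore the triple integral equals 0.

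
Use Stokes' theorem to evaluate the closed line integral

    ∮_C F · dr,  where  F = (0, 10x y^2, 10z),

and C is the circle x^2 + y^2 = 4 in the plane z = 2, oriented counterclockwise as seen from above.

Let S be the flat disk x^2 + y^2 ≤ 4 in the plane z = 2, with upward unit normal n̂ = ẑ. By Stokes' theorem,

    ∮_C F · dr = ∬_S (∇ × F) · n̂ dS = ∬_D (curl F)_z dA,

where D is the disk x^2 + y^2 ≤ 4.

Compute the curl of F = (0, 10x y^2, 10z):
    (∇ × F)_x = ∂F_z/∂y - ∂F_y/∂z = 0,
    (∇ × F)_y = ∂F_x/∂z - ∂F_z/∂x = 0,
    (∇ × F)_z = ∂F_y/∂x - ∂F_x/∂y = 10y^2.

On z = 2, (curl F)_z = 10y^2.

Convert to polar (x = r cos θ, y = r sin θ, dA = r dr dθ); the integrand becomes 10r^2sin(θ)^2, so

    ∬_D (curl F)_z dA = ∫_0^{2π} ∫_0^{2} (10r^2sin(θ)^2) · r dr dθ.

Inner (r from 0 to 2): 40sin(θ)^2.
Outer (θ from 0 to 2π): 40π.

Therefore ∮_C F · dr = 40π.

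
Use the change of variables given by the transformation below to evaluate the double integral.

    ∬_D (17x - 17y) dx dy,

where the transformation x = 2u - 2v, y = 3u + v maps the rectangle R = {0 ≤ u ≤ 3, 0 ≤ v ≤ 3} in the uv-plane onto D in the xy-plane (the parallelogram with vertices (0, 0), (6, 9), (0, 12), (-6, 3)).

Compute the Jacobian determinant of (x, y) with respect to (u, v):

    ∂(x,y)/∂(u,v) = | 2  -2 | = (2)(1) - (-2)(3) = 8.
                   | 3  1 |

Its absolute value is |J| = 8 (the area scaling factor).

Substituting x = 2u - 2v, y = 3u + v into the integrand,

    17x - 17y → -17u - 51v,

so the integral becomes

    ∬_R (-17u - 51v) · |J| du dv = ∫_0^3 ∫_0^3 (-136u - 408v) dv du.

Inner (v): -408u - 1836.
Outer (u): -7344.

Therefore ∬_D (17x - 17y) dx dy = -7344.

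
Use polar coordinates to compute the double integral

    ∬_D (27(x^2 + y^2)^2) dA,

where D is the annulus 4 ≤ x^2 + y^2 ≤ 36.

The region D is 2 ≤ r ≤ 6, 0 ≤ θ ≤ 2π in polar coordinates, where x = r cos(θ), y = r sin(θ), and dA = r dr dθ.

Under the substitution, the integrand becomes 27r^4, so

    ∬_D (27(x^2 + y^2)^2) dA = ∫_{0}^{2π} ∫_{2}^{6} (27r^4) · r dr dθ.

Inner integral (in r): ∫_{2}^{6} (27r^4) · r dr = 209664.

Outer integral (in θ): ∫_{0}^{2π} (209664) dθ = 419328π.

Therefore ∬_D (27(x^2 + y^2)^2) dA = 419328π.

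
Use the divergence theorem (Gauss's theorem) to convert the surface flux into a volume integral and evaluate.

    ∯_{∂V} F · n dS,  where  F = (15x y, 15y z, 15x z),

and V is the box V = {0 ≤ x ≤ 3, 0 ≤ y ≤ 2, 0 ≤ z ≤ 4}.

By the divergence theorem,

    ∯_{∂V} F · n dS = ∭_V (∇ · F) dV.

Compute the divergence:
    ∇ · F = ∂F_x/∂x + ∂F_y/∂y + ∂F_z/∂z = 15y + 15z + 15x = 15x + 15y + 15z.

V is a rectangular box, so dV = dx dy dz with 0 ≤ x ≤ 3, 0 ≤ y ≤ 2, 0 ≤ z ≤ 4.

Integrate (15x + 15y + 15z) over V as an iterated integral:

    ∭_V (∇·F) dV = ∫_0^{3} ∫_0^{2} ∫_0^{4} (15x + 15y + 15z) dz dy dx.

Inner (z from 0 to 4): 60x + 60y + 120.
Middle (y from 0 to 2): 120x + 360.
Outer (x from 0 to 3): 1620.

Therefore ∯_{∂V} F · n dS = 1620.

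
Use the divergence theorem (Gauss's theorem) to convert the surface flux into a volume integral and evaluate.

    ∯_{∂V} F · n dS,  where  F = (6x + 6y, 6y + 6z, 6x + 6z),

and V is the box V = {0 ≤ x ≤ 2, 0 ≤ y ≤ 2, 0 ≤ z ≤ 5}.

By the divergence theorem,

    ∯_{∂V} F · n dS = ∭_V (∇ · F) dV.

Compute the divergence:
    ∇ · F = ∂F_x/∂x + ∂F_y/∂y + ∂F_z/∂z = 6 + 6 + 6 = 18.

V is a rectangular box, so dV = dx dy dz with 0 ≤ x ≤ 2, 0 ≤ y ≤ 2, 0 ≤ z ≤ 5.

Integrate (18) over V as an iterated integral:

    ∭_V (∇·F) dV = ∫_0^{2} ∫_0^{2} ∫_0^{5} (18) dz dy dx.

Inner (z from 0 to 5): 90.
Middle (y from 0 to 2): 180.
Outer (x from 0 to 2): 360.

Therefore ∯_{∂V} F · n dS = 360.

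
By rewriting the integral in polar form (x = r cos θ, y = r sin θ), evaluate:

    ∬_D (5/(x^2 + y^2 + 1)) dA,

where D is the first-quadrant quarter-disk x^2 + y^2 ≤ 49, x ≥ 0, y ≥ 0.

The region D is 0 ≤ r ≤ 7, 0 ≤ θ ≤ π/2 in polar coordinates, where x = r cos(θ), y = r sin(θ), and dA = r dr dθ.

Under the substitution, the integrand becomes 5/(r^2 + 1), so

    ∬_D (5/(x^2 + y^2 + 1)) dA = ∫_{0}^{π/2} ∫_{0}^{7} (5/(r^2 + 1)) · r dr dθ.

Inner integral (in r): ∫_{0}^{7} (5/(r^2 + 1)) · r dr = 5log(50)/2.

Outer integral (in θ): ∫_{0}^{π/2} (5log(50)/2) dθ = 5π log(50)/4.

Therefore ∬_D (5/(x^2 + y^2 + 1)) dA = 5π log(50)/4.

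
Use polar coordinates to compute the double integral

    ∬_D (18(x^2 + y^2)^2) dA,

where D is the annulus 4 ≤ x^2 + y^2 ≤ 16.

The region D is 2 ≤ r ≤ 4, 0 ≤ θ ≤ 2π in polar coordinates, where x = r cos(θ), y = r sin(θ), and dA = r dr dθ.

Under the substitution, the integrand becomes 18r^4, so

    ∬_D (18(x^2 + y^2)^2) dA = ∫_{0}^{2π} ∫_{2}^{4} (18r^4) · r dr dθ.

Inner integral (in r): ∫_{2}^{4} (18r^4) · r dr = 12096.

Outer integral (in θ): ∫_{0}^{2π} (12096) dθ = 24192π.

Therefore ∬_D (18(x^2 + y^2)^2) dA = 24192π.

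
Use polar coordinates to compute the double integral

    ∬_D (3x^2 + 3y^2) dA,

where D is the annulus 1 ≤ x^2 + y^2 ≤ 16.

The region D is 1 ≤ r ≤ 4, 0 ≤ θ ≤ 2π in polar coordinates, where x = r cos(θ), y = r sin(θ), and dA = r dr dθ.

Under the substitution, the integrand becomes 3r^2, so

    ∬_D (3x^2 + 3y^2) dA = ∫_{0}^{2π} ∫_{1}^{4} (3r^2) · r dr dθ.

Inner integral (in r): ∫_{1}^{4} (3r^2) · r dr = 765/4.

Outer integral (in θ): ∫_{0}^{2π} (765/4) dθ = 765π/2.

Therefore ∬_D (3x^2 + 3y^2) dA = 765π/2.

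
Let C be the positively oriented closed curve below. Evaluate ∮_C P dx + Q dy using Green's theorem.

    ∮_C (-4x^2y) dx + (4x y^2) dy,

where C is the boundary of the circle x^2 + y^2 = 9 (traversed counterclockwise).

Green's theorem converts the closed line integral into a double integral over the enclosed region D:

    ∮_C P dx + Q dy = ∬_D (∂Q/∂x - ∂P/∂y) dA.

Here P = -4x^2y, Q = 4x y^2, so

    ∂Q/∂x = 4y^2,    ∂P/∂y = -4x^2,
    ∂Q/∂x - ∂P/∂y = 4x^2 + 4y^2.

D is the region x^2 + y^2 ≤ 9. Evaluating the double integral:

In polar coordinates (x = r cos θ, y = r sin θ, dA = r dr dθ) the integrand becomes 4r^2, so

    ∬_D (4x^2 + 4y^2) dA = ∫_0^{2π} ∫_0^{3} (4r^2) · r dr dθ.

Inner (r from 0 to 3): 81.
Outer (θ from 0 to 2π): 162π.

Therefore ∮_C P dx + Q dy = 162π.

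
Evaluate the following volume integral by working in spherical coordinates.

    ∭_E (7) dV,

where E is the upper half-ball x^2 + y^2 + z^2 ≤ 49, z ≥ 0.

In spherical coordinates, x = ρ sin(φ) cos(θ), y = ρ sin(φ) sin(θ), z = ρ cos(φ), and dV = ρ^2 sin(φ) dρ dφ dθ.

The integrand becomes 7, so

    ∭_E (7) dV = ∫_{0}^{2π} ∫_{0}^{π/2} ∫_{0}^{7} (7) · ρ^2 sin(φ) dρ dφ dθ.

Inner (ρ): 2401sin(φ)/3.
Middle (φ): 2401/3.
Outer (θ): 4802π/3.

Therefore the triple integral equals 4802π/3.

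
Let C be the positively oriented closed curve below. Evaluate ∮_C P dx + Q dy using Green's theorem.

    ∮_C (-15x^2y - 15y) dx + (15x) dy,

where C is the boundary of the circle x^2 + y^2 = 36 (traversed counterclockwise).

Green's theorem converts the closed line integral into a double integral over the enclosed region D:

    ∮_C P dx + Q dy = ∬_D (∂Q/∂x - ∂P/∂y) dA.

Here P = -15x^2y - 15y, Q = 15x, so

    ∂Q/∂x = 15,    ∂P/∂y = -15x^2 - 15,
    ∂Q/∂x - ∂P/∂y = 15x^2 + 30.

D is the region x^2 + y^2 ≤ 36. Evaluating the double integral:

In polar coordinates (x = r cos θ, y = r sin θ, dA = r dr dθ) the integrand becomes 15r^2cos(θ)^2 + 30, so

    ∬_D (15x^2 + 30) dA = ∫_0^{2π} ∫_0^{6} (15r^2cos(θ)^2 + 30) · r dr dθ.

Inner (r from 0 to 6): 4860cos(θ)^2 + 540.
Outer (θ from 0 to 2π): 5940π.

Therefore ∮_C P dx + Q dy = 5940π.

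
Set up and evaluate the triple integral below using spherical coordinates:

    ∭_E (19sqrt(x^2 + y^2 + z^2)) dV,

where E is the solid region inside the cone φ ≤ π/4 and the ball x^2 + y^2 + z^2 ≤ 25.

In spherical coordinates, x = ρ sin(φ) cos(θ), y = ρ sin(φ) sin(θ), z = ρ cos(φ), and dV = ρ^2 sin(φ) dρ dφ dθ.

The integrand becomes 19ρ, so

    ∭_E (19sqrt(x^2 + y^2 + z^2)) dV = ∫_{0}^{2π} ∫_{0}^{π/4} ∫_{0}^{5} (19ρ) · ρ^2 sin(φ) dρ dφ dθ.

Inner (ρ): 11875sin(φ)/4.
Middle (φ): 11875/4 - 11875sqrt(2)/8.
Outer (θ): 11875π (2 - sqrt(2))/4.

Therefore the triple integral equals 11875π (2 - sqrt(2))/4.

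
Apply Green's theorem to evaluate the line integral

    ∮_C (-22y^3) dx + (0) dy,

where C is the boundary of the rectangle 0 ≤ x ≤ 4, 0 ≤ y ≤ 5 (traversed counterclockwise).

Green's theorem converts the closed line integral into a double integral over the enclosed region D:

    ∮_C P dx + Q dy = ∬_D (∂Q/∂x - ∂P/∂y) dA.

Here P = -22y^3, Q = 0, so

    ∂Q/∂x = 0,    ∂P/∂y = -66y^2,
    ∂Q/∂x - ∂P/∂y = 66y^2.

D is the region 0 ≤ x ≤ 4, 0 ≤ y ≤ 5. Evaluating the double integral:

    ∬_D (66y^2) dA = ∫_0^{4} ∫_0^{5} (66y^2) dy dx.

Inner (y from 0 to 5): 2750.
Outer (x from 0 to 4): 11000.

Therefore ∮_C P dx + Q dy = 11000.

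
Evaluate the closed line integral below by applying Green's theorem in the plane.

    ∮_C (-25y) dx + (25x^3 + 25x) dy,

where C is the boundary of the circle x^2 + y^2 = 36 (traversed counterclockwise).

Green's theorem converts the closed line integral into a double integral over the enclosed region D:

    ∮_C P dx + Q dy = ∬_D (∂Q/∂x - ∂P/∂y) dA.

Here P = -25y, Q = 25x^3 + 25x, so

    ∂Q/∂x = 75x^2 + 25,    ∂P/∂y = -25,
    ∂Q/∂x - ∂P/∂y = 75x^2 + 50.

D is the region x^2 + y^2 ≤ 36. Evaluating the double integral:

In polar coordinates (x = r cos θ, y = r sin θ, dA = r dr dθ) the integrand becomes 75r^2cos(θ)^2 + 50, so

    ∬_D (75x^2 + 50) dA = ∫_0^{2π} ∫_0^{6} (75r^2cos(θ)^2 + 50) · r dr dθ.

Inner (r from 0 to 6): 24300cos(θ)^2 + 900.
Outer (θ from 0 to 2π): 26100π.

Therefore ∮_C P dx + Q dy = 26100π.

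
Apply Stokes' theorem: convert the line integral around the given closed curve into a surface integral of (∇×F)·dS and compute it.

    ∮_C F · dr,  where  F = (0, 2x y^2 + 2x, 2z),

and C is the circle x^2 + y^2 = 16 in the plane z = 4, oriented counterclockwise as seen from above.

Let S be the flat disk x^2 + y^2 ≤ 16 in the plane z = 4, with upward unit normal n̂ = ẑ. By Stokes' theorem,

    ∮_C F · dr = ∬_S (∇ × F) · n̂ dS = ∬_D (curl F)_z dA,

where D is the disk x^2 + y^2 ≤ 16.

Compute the curl of F = (0, 2x y^2 + 2x, 2z):
    (∇ × F)_x = ∂F_z/∂y - ∂F_y/∂z = 0,
    (∇ × F)_y = ∂F_x/∂z - ∂F_z/∂x = 0,
    (∇ × F)_z = ∂F_y/∂x - ∂F_x/∂y = 2y^2 + 2.

On z = 4, (curl F)_z = 2y^2 + 2.

Convert to polar (x = r cos θ, y = r sin θ, dA = r dr dθ); the integrand becomes 2r^2sin(θ)^2 + 2, so

    ∬_D (curl F)_z dA = ∫_0^{2π} ∫_0^{4} (2r^2sin(θ)^2 + 2) · r dr dθ.

Inner (r from 0 to 4): 128sin(θ)^2 + 16.
Outer (θ from 0 to 2π): 160π.

Therefore ∮_C F · dr = 160π.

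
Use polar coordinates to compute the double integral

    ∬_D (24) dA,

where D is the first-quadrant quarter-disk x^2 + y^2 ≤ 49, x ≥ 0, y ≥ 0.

The region D is 0 ≤ r ≤ 7, 0 ≤ θ ≤ π/2 in polar coordinates, where x = r cos(θ), y = r sin(θ), and dA = r dr dθ.

Under the substitution, the integrand becomes 24, so

    ∬_D (24) dA = ∫_{0}^{π/2} ∫_{0}^{7} (24) · r dr dθ.

Inner integral (in r): ∫_{0}^{7} (24) · r dr = 588.

Outer integral (in θ): ∫_{0}^{π/2} (588) dθ = 294π.

Therefore ∬_D (24) dA = 294π.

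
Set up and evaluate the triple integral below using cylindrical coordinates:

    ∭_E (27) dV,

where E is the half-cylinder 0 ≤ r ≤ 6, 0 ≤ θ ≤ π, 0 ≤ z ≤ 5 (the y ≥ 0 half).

In cylindrical coordinates, x = r cos(θ), y = r sin(θ), z = z, and dV = r dr dθ dz.

The integrand becomes 27, so

    ∭_E (27) dV = ∫_{0}^{π} ∫_{0}^{6} ∫_{0}^{5} (27) · r dz dr dθ.

Inner (z): 135r.
Middle (r from 0 to 6): 2430.
Outer (θ): 2430π.

Therefore the triple integral equals 2430π.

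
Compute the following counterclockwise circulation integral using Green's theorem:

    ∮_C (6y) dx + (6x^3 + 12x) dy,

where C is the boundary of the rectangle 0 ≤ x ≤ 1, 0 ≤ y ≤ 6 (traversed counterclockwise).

Green's theorem converts the closed line integral into a double integral over the enclosed region D:

    ∮_C P dx + Q dy = ∬_D (∂Q/∂x - ∂P/∂y) dA.

Here P = 6y, Q = 6x^3 + 12x, so

    ∂Q/∂x = 18x^2 + 12,    ∂P/∂y = 6,
    ∂Q/∂x - ∂P/∂y = 18x^2 + 6.

D is the region 0 ≤ x ≤ 1, 0 ≤ y ≤ 6. Evaluating the double integral:

    ∬_D (18x^2 + 6) dA = ∫_0^{1} ∫_0^{6} (18x^2 + 6) dy dx.

Inner (y from 0 to 6): 108x^2 + 36.
Outer (x from 0 to 1): 72.

Therefore ∮_C P dx + Q dy = 72.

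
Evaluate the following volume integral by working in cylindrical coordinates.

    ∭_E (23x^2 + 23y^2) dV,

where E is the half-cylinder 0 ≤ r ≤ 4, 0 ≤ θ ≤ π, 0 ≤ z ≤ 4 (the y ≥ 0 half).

In cylindrical coordinates, x = r cos(θ), y = r sin(θ), z = z, and dV = r dr dθ dz.

The integrand becomes 23r^2, so

    ∭_E (23x^2 + 23y^2) dV = ∫_{0}^{π} ∫_{0}^{4} ∫_{0}^{4} (23r^2) · r dz dr dθ.

Inner (z): 92r^3.
Middle (r from 0 to 4): 5888.
Outer (θ): 5888π.

Therefore the triple integral equals 5888π.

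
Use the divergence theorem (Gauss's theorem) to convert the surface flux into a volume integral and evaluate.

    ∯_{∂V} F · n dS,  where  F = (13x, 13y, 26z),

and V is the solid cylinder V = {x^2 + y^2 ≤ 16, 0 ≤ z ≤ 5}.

By the divergence theorem,

    ∯_{∂V} F · n dS = ∭_V (∇ · F) dV.

Compute the divergence:
    ∇ · F = ∂F_x/∂x + ∂F_y/∂y + ∂F_z/∂z = 13 + 13 + 26 = 52.

In cylindrical coordinates, x = r cos(θ), y = r sin(θ), z = z, dV = r dr dθ dz, with 0 ≤ r ≤ 4, 0 ≤ θ ≤ 2π, 0 ≤ z ≤ 5.

The integrand, after substitution and multiplying by the volume element, becomes (52) · r, so

    ∭_V (∇·F) dV = ∫_0^{2π} ∫_0^{4} ∫_0^{5} (52) · r dz dr dθ.

Inner (z from 0 to 5): 260r.
Middle (r from 0 to 4): 2080.
Outer (θ from 0 to 2π): 4160π.

Therefore ∯_{∂V} F · n dS = 4160π.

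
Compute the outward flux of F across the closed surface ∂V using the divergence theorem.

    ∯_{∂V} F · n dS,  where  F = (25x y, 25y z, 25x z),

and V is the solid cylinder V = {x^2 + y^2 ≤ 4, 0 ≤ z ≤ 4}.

By the divergence theorem,

    ∯_{∂V} F · n dS = ∭_V (∇ · F) dV.

Compute the divergence:
    ∇ · F = ∂F_x/∂x + ∂F_y/∂y + ∂F_z/∂z = 25y + 25z + 25x = 25x + 25y + 25z.

In cylindrical coordinates, x = r cos(θ), y = r sin(θ), z = z, dV = r dr dθ dz, with 0 ≤ r ≤ 2, 0 ≤ θ ≤ 2π, 0 ≤ z ≤ 4.

The integrand, after substitution and multiplying by the volume element, becomes (25sqrt(2)r sin(θ + π/4) + 25z) · r, so

    ∭_V (∇·F) dV = ∫_0^{2π} ∫_0^{2} ∫_0^{4} (25sqrt(2)r sin(θ + π/4) + 25z) · r dz dr dθ.

Inner (z from 0 to 4): 100r (sqrt(2)r sin(θ + π/4) + 2).
Middle (r from 0 to 2): 800sqrt(2)sin(θ + π/4)/3 + 400.
Outer (θ from 0 to 2π): 800π.

Therefore ∯_{∂V} F · n dS = 800π.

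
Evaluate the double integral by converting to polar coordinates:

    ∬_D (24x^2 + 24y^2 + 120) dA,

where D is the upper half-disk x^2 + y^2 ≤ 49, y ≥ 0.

The region D is 0 ≤ r ≤ 7, 0 ≤ θ ≤ π in polar coordinates, where x = r cos(θ), y = r sin(θ), and dA = r dr dθ.

Under the substitution, the integrand becomes 24r^2 + 120, so

    ∬_D (24x^2 + 24y^2 + 120) dA = ∫_{0}^{π} ∫_{0}^{7} (24r^2 + 120) · r dr dθ.

Inner integral (in r): ∫_{0}^{7} (24r^2 + 120) · r dr = 17346.

Outer integral (in θ): ∫_{0}^{π} (17346) dθ = 17346π.

Therefore ∬_D (24x^2 + 24y^2 + 120) dA = 17346π.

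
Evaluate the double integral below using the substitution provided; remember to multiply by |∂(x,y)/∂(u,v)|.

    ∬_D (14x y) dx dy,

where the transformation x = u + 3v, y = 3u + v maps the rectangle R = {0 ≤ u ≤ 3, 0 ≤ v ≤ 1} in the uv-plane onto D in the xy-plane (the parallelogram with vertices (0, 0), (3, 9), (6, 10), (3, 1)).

Compute the Jacobian determinant of (x, y) with respect to (u, v):

    ∂(x,y)/∂(u,v) = | 1  3 | = (1)(1) - (3)(3) = -8.
                   | 3  1 |

Its absolute value is |J| = 8 (the area scaling factor).

Substituting x = u + 3v, y = 3u + v into the integrand,

    14x y → 42u^2 + 140u v + 42v^2,

so the integral becomes

    ∬_R (42u^2 + 140u v + 42v^2) · |J| du dv = ∫_0^3 ∫_0^1 (336u^2 + 1120u v + 336v^2) dv du.

Inner (v): 336u^2 + 560u + 112.
Outer (u): 5880.

Therefore ∬_D (14x y) dx dy = 5880.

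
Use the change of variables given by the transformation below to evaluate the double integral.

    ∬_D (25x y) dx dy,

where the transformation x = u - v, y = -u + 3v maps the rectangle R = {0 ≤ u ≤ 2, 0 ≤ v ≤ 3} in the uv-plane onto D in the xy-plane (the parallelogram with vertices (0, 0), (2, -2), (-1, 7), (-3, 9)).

Compute the Jacobian determinant of (x, y) with respect to (u, v):

    ∂(x,y)/∂(u,v) = | 1  -1 | = (1)(3) - (-1)(-1) = 2.
                   | -1  3 |

Its absolute value is |J| = 2 (the area scaling factor).

Substituting x = u - v, y = -u + 3v into the integrand,

    25x y → -25u^2 + 100u v - 75v^2,

so the integral becomes

    ∬_R (-25u^2 + 100u v - 75v^2) · |J| du dv = ∫_0^2 ∫_0^3 (-50u^2 + 200u v - 150v^2) dv du.

Inner (v): -150u^2 + 900u - 1350.
Outer (u): -1300.

Therefore ∬_D (25x y) dx dy = -1300.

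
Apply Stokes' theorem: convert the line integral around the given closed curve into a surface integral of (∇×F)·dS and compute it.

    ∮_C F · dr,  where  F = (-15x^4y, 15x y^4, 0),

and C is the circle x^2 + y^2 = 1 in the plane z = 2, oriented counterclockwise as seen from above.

Let S be the flat disk x^2 + y^2 ≤ 1 in the plane z = 2, with upward unit normal n̂ = ẑ. By Stokes' theorem,

    ∮_C F · dr = ∬_S (∇ × F) · n̂ dS = ∬_D (curl F)_z dA,

where D is the disk x^2 + y^2 ≤ 1.

Compute the curl of F = (-15x^4y, 15x y^4, 0):
    (∇ × F)_x = ∂F_z/∂y - ∂F_y/∂z = 0,
    (∇ × F)_y = ∂F_x/∂z - ∂F_z/∂x = 0,
    (∇ × F)_z = ∂F_y/∂x - ∂F_x/∂y = 15x^4 + 15y^4.

On z = 2, (curl F)_z = 15x^4 + 15y^4.

Convert to polar (x = r cos θ, y = r sin θ, dA = r dr dθ); the integrand becomes 15r^4(sin(θ)^4 + cos(θ)^4), so

    ∬_D (curl F)_z dA = ∫_0^{2π} ∫_0^{1} (15r^4(sin(θ)^4 + cos(θ)^4)) · r dr dθ.

Inner (r from 0 to 1): 5sin(θ)^4/2 + 5cos(θ)^4/2.
Outer (θ from 0 to 2π): 15π/4.

Therefore ∮_C F · dr = 15π/4.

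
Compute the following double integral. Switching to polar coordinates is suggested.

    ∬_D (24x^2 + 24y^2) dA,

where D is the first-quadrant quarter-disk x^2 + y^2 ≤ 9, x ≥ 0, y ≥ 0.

The region D is 0 ≤ r ≤ 3, 0 ≤ θ ≤ π/2 in polar coordinates, where x = r cos(θ), y = r sin(θ), and dA = r dr dθ.

Under the substitution, the integrand becomes 24r^2, so

    ∬_D (24x^2 + 24y^2) dA = ∫_{0}^{π/2} ∫_{0}^{3} (24r^2) · r dr dθ.

Inner integral (in r): ∫_{0}^{3} (24r^2) · r dr = 486.

Outer integral (in θ): ∫_{0}^{π/2} (486) dθ = 243π.

Therefore ∬_D (24x^2 + 24y^2) dA = 243π.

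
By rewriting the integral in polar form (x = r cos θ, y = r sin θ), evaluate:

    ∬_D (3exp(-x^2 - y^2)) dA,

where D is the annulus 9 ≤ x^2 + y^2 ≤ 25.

The region D is 3 ≤ r ≤ 5, 0 ≤ θ ≤ 2π in polar coordinates, where x = r cos(θ), y = r sin(θ), and dA = r dr dθ.

Under the substitution, the integrand becomes 3exp(-r^2), so

    ∬_D (3exp(-x^2 - y^2)) dA = ∫_{0}^{2π} ∫_{3}^{5} (3exp(-r^2)) · r dr dθ.

Inner integral (in r): ∫_{3}^{5} (3exp(-r^2)) · r dr = -(3 - 3exp(16))exp(-25)/2.

Outer integral (in θ): ∫_{0}^{2π} (-(3 - 3exp(16))exp(-25)/2) dθ = -3π (1 - exp(16))exp(-25).

Therefore ∬_D (3exp(-x^2 - y^2)) dA = -3π (1 - exp(16))exp(-25).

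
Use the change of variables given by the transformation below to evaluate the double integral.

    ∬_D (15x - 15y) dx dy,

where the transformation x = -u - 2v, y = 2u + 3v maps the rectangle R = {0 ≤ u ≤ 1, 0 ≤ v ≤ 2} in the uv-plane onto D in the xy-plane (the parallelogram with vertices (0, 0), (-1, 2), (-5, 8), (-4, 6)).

Compute the Jacobian determinant of (x, y) with respect to (u, v):

    ∂(x,y)/∂(u,v) = | -1  -2 | = (-1)(3) - (-2)(2) = 1.
                   | 2  3 |

Its absolute value is |J| = 1 (the area scaling factor).

Substituting x = -u - 2v, y = 2u + 3v into the integrand,

    15x - 15y → -45u - 75v,

so the integral becomes

    ∬_R (-45u - 75v) · |J| du dv = ∫_0^1 ∫_0^2 (-45u - 75v) dv du.

Inner (v): -90u - 150.
Outer (u): -195.

Therefore ∬_D (15x - 15y) dx dy = -195.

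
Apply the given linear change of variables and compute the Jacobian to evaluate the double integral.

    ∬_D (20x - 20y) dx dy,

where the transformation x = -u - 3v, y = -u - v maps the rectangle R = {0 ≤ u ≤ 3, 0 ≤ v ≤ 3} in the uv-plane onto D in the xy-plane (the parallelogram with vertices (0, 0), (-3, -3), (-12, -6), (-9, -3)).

Compute the Jacobian determinant of (x, y) with respect to (u, v):

    ∂(x,y)/∂(u,v) = | -1  -3 | = (-1)(-1) - (-3)(-1) = -2.
                   | -1  -1 |

Its absolute value is |J| = 2 (the area scaling factor).

Substituting x = -u - 3v, y = -u - v into the integrand,

    20x - 20y → -40v,

so the integral becomes

    ∬_R (-40v) · |J| du dv = ∫_0^3 ∫_0^3 (-80v) dv du.

Inner (v): -360.
Outer (u): -1080.

Therefore ∬_D (20x - 20y) dx dy = -1080.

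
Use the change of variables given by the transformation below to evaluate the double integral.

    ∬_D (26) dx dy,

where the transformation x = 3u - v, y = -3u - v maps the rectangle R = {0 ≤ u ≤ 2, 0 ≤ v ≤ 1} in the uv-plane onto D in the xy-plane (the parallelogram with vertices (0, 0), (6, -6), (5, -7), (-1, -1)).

Compute the Jacobian determinant of (x, y) with respect to (u, v):

    ∂(x,y)/∂(u,v) = | 3  -1 | = (3)(-1) - (-1)(-3) = -6.
                   | -3  -1 |

Its absolute value is |J| = 6 (the area scaling factor).

Substituting x = 3u - v, y = -3u - v into the integrand,

    26 → 26,

so the integral becomes

    ∬_R (26) · |J| du dv = ∫_0^2 ∫_0^1 (156) dv du.

Inner (v): 156.
Outer (u): 312.

Therefore ∬_D (26) dx dy = 312.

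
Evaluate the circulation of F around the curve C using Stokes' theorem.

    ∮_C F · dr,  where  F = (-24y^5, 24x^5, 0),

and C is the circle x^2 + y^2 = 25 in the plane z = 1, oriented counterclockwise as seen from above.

Let S be the flat disk x^2 + y^2 ≤ 25 in the plane z = 1, with upward unit normal n̂ = ẑ. By Stokes' theorem,

    ∮_C F · dr = ∬_S (∇ × F) · n̂ dS = ∬_D (curl F)_z dA,

where D is the disk x^2 + y^2 ≤ 25.

Compute the curl of F = (-24y^5, 24x^5, 0):
    (∇ × F)_x = ∂F_z/∂y - ∂F_y/∂z = 0,
    (∇ × F)_y = ∂F_x/∂z - ∂F_z/∂x = 0,
    (∇ × F)_z = ∂F_y/∂x - ∂F_x/∂y = 120x^4 + 120y^4.

On z = 1, (curl F)_z = 120x^4 + 120y^4.

Convert to polar (x = r cos θ, y = r sin θ, dA = r dr dθ); the integrand becomes 120r^4(sin(θ)^4 + cos(θ)^4), so

    ∬_D (curl F)_z dA = ∫_0^{2π} ∫_0^{5} (120r^4(sin(θ)^4 + cos(θ)^4)) · r dr dθ.

Inner (r from 0 to 5): 312500sin(θ)^4 + 312500cos(θ)^4.
Outer (θ from 0 to 2π): 468750π.

Therefore ∮_C F · dr = 468750π.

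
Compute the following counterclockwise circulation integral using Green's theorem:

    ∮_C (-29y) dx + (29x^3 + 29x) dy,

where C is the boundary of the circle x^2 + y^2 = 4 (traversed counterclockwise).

Green's theorem converts the closed line integral into a double integral over the enclosed region D:

    ∮_C P dx + Q dy = ∬_D (∂Q/∂x - ∂P/∂y) dA.

Here P = -29y, Q = 29x^3 + 29x, so

    ∂Q/∂x = 87x^2 + 29,    ∂P/∂y = -29,
    ∂Q/∂x - ∂P/∂y = 87x^2 + 58.

D is the region x^2 + y^2 ≤ 4. Evaluating the double integral:

In polar coordinates (x = r cos θ, y = r sin θ, dA = r dr dθ) the integrand becomes 87r^2cos(θ)^2 + 58, so

    ∬_D (87x^2 + 58) dA = ∫_0^{2π} ∫_0^{2} (87r^2cos(θ)^2 + 58) · r dr dθ.

Inner (r from 0 to 2): 348cos(θ)^2 + 116.
Outer (θ from 0 to 2π): 580π.

Therefore ∮_C P dx + Q dy = 580π.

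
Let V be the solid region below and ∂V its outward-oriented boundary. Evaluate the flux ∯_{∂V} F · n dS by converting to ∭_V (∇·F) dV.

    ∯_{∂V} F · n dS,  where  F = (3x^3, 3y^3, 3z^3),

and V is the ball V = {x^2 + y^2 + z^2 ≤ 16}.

By the divergence theorem,

    ∯_{∂V} F · n dS = ∭_V (∇ · F) dV.

Compute the divergence:
    ∇ · F = ∂F_x/∂x + ∂F_y/∂y + ∂F_z/∂z = 9x^2 + 9y^2 + 9z^2.

In spherical coordinates, x = ρ sin(φ) cos(θ), y = ρ sin(φ) sin(θ), z = ρ cos(φ), dV = ρ^2 sin(φ) dρ dφ dθ, with 0 ≤ ρ ≤ 4, 0 ≤ φ ≤ π, 0 ≤ θ ≤ 2π.

The integrand, after substitution and multiplying by the volume element, becomes (9ρ^2) · ρ^2 sin(φ), so

    ∭_V (∇·F) dV = ∫_0^{2π} ∫_0^{π} ∫_0^{4} (9ρ^2) · ρ^2 sin(φ) dρ dφ dθ.

Inner (ρ from 0 to 4): 9216sin(φ)/5.
Middle (φ from 0 to π): 18432/5.
Outer (θ from 0 to 2π): 36864π/5.

Therefore ∯_{∂V} F · n dS = 36864π/5.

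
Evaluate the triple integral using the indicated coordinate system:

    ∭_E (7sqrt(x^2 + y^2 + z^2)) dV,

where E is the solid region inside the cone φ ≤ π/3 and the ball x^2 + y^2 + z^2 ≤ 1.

In spherical coordinates, x = ρ sin(φ) cos(θ), y = ρ sin(φ) sin(θ), z = ρ cos(φ), and dV = ρ^2 sin(φ) dρ dφ dθ.

The integrand becomes 7ρ, so

    ∭_E (7sqrt(x^2 + y^2 + z^2)) dV = ∫_{0}^{2π} ∫_{0}^{π/3} ∫_{0}^{1} (7ρ) · ρ^2 sin(φ) dρ dφ dθ.

Inner (ρ): 7sin(φ)/4.
Middle (φ): 7/8.
Outer (θ): 7π/4.

Therefore the triple integral equals 7π/4.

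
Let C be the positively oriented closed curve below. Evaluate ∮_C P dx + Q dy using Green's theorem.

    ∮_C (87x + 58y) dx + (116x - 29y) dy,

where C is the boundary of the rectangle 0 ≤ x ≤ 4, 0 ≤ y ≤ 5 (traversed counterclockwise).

Green's theorem converts the closed line integral into a double integral over the enclosed region D:

    ∮_C P dx + Q dy = ∬_D (∂Q/∂x - ∂P/∂y) dA.

Here P = 87x + 58y, Q = 116x - 29y, so

    ∂Q/∂x = 116,    ∂P/∂y = 58,
    ∂Q/∂x - ∂P/∂y = 58.

D is the region 0 ≤ x ≤ 4, 0 ≤ y ≤ 5. Evaluating the double integral:

    ∬_D (58) dA = ∫_0^{4} ∫_0^{5} (58) dy dx.

Inner (y from 0 to 5): 290.
Outer (x from 0 to 4): 1160.

Therefore ∮_C P dx + Q dy = 1160.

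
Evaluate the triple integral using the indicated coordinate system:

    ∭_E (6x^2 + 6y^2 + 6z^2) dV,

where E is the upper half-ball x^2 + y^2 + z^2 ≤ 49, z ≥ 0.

In spherical coordinates, x = ρ sin(φ) cos(θ), y = ρ sin(φ) sin(θ), z = ρ cos(φ), and dV = ρ^2 sin(φ) dρ dφ dθ.

The integrand becomes 6ρ^2, so

    ∭_E (6x^2 + 6y^2 + 6z^2) dV = ∫_{0}^{2π} ∫_{0}^{π/2} ∫_{0}^{7} (6ρ^2) · ρ^2 sin(φ) dρ dφ dθ.

Inner (ρ): 100842sin(φ)/5.
Middle (φ): 100842/5.
Outer (θ): 201684π/5.

Therefore the triple integral equals 201684π/5.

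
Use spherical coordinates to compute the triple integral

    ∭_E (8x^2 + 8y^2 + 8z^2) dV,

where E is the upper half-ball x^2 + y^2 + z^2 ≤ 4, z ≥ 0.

In spherical coordinates, x = ρ sin(φ) cos(θ), y = ρ sin(φ) sin(θ), z = ρ cos(φ), and dV = ρ^2 sin(φ) dρ dφ dθ.

The integrand becomes 8ρ^2, so

    ∭_E (8x^2 + 8y^2 + 8z^2) dV = ∫_{0}^{2π} ∫_{0}^{π/2} ∫_{0}^{2} (8ρ^2) · ρ^2 sin(φ) dρ dφ dθ.

Inner (ρ): 256sin(φ)/5.
Middle (φ): 256/5.
Outer (θ): 512π/5.

Therefore the triple integral equals 512π/5.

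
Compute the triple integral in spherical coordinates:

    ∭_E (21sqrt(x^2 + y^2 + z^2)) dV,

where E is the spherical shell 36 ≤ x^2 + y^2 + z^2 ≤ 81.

In spherical coordinates, x = ρ sin(φ) cos(θ), y = ρ sin(φ) sin(θ), z = ρ cos(φ), and dV = ρ^2 sin(φ) dρ dφ dθ.

The integrand becomes 21ρ, so

    ∭_E (21sqrt(x^2 + y^2 + z^2)) dV = ∫_{0}^{2π} ∫_{0}^{π} ∫_{6}^{9} (21ρ) · ρ^2 sin(φ) dρ dφ dθ.

Inner (ρ): 110565sin(φ)/4.
Middle (φ): 110565/2.
Outer (θ): 110565π.

Therefore the triple integral equals 110565π.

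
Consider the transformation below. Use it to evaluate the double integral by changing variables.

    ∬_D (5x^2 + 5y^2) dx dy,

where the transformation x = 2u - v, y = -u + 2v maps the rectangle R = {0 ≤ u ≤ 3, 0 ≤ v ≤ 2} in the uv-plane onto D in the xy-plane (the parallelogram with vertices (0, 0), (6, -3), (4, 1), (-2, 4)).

Compute the Jacobian determinant of (x, y) with respect to (u, v):

    ∂(x,y)/∂(u,v) = | 2  -1 | = (2)(2) - (-1)(-1) = 3.
                   | -1  2 |

Its absolute value is |J| = 3 (the area scaling factor).

Substituting x = 2u - v, y = -u + 2v into the integrand,

    5x^2 + 5y^2 → 25u^2 - 40u v + 25v^2,

so the integral becomes

    ∬_R (25u^2 - 40u v + 25v^2) · |J| du dv = ∫_0^3 ∫_0^2 (75u^2 - 120u v + 75v^2) dv du.

Inner (v): 150u^2 - 240u + 200.
Outer (u): 870.

Therefore ∬_D (5x^2 + 5y^2) dx dy = 870.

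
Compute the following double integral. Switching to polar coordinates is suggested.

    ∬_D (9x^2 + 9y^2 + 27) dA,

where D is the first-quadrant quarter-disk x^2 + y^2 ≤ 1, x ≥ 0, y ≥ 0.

The region D is 0 ≤ r ≤ 1, 0 ≤ θ ≤ π/2 in polar coordinates, where x = r cos(θ), y = r sin(θ), and dA = r dr dθ.

Under the substitution, the integrand becomes 9r^2 + 27, so

    ∬_D (9x^2 + 9y^2 + 27) dA = ∫_{0}^{π/2} ∫_{0}^{1} (9r^2 + 27) · r dr dθ.

Inner integral (in r): ∫_{0}^{1} (9r^2 + 27) · r dr = 63/4.

Outer integral (in θ): ∫_{0}^{π/2} (63/4) dθ = 63π/8.

Therefore ∬_D (9x^2 + 9y^2 + 27) dA = 63π/8.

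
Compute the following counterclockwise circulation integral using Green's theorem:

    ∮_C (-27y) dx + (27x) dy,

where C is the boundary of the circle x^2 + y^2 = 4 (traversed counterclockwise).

Green's theorem converts the closed line integral into a double integral over the enclosed region D:

    ∮_C P dx + Q dy = ∬_D (∂Q/∂x - ∂P/∂y) dA.

Here P = -27y, Q = 27x, so

    ∂Q/∂x = 27,    ∂P/∂y = -27,
    ∂Q/∂x - ∂P/∂y = 54.

D is the region x^2 + y^2 ≤ 4. Evaluating the double integral:

In polar coordinates (x = r cos θ, y = r sin θ, dA = r dr dθ) the integrand becomes 54, so

    ∬_D (54) dA = ∫_0^{2π} ∫_0^{2} (54) · r dr dθ.

Inner (r from 0 to 2): 108.
Outer (θ from 0 to 2π): 216π.

Therefore ∮_C P dx + Q dy = 216π.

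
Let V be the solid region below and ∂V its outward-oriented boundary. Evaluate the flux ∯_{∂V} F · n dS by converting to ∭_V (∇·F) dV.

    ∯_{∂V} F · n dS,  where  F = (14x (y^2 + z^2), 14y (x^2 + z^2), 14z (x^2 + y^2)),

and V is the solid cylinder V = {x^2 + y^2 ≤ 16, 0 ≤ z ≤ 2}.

By the divergence theorem,

    ∯_{∂V} F · n dS = ∭_V (∇ · F) dV.

Compute the divergence:
    ∇ · F = ∂F_x/∂x + ∂F_y/∂y + ∂F_z/∂z = 14y^2 + 14z^2 + 14x^2 + 14z^2 + 14x^2 + 14y^2 = 28x^2 + 28y^2 + 28z^2.

In cylindrical coordinates, x = r cos(θ), y = r sin(θ), z = z, dV = r dr dθ dz, with 0 ≤ r ≤ 4, 0 ≤ θ ≤ 2π, 0 ≤ z ≤ 2.

The integrand, after substitution and multiplying by the volume element, becomes (28r^2 + 28z^2) · r, so

    ∭_V (∇·F) dV = ∫_0^{2π} ∫_0^{4} ∫_0^{2} (28r^2 + 28z^2) · r dz dr dθ.

Inner (z from 0 to 2): 56r (r^2 + 4/3).
Middle (r from 0 to 4): 12544/3.
Outer (θ from 0 to 2π): 25088π/3.

Therefore ∯_{∂V} F · n dS = 25088π/3.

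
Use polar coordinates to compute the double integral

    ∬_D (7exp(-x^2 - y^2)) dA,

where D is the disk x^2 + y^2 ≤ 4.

The region D is 0 ≤ r ≤ 2, 0 ≤ θ ≤ 2π in polar coordinates, where x = r cos(θ), y = r sin(θ), and dA = r dr dθ.

Under the substitution, the integrand becomes 7exp(-r^2), so

    ∬_D (7exp(-x^2 - y^2)) dA = ∫_{0}^{2π} ∫_{0}^{2} (7exp(-r^2)) · r dr dθ.

Inner integral (in r): ∫_{0}^{2} (7exp(-r^2)) · r dr = 7/2 - 7exp(-4)/2.

Outer integral (in θ): ∫_{0}^{2π} (7/2 - 7exp(-4)/2) dθ = -7π exp(-4) + 7π.

Therefore ∬_D (7exp(-x^2 - y^2)) dA = -7π exp(-4) + 7π.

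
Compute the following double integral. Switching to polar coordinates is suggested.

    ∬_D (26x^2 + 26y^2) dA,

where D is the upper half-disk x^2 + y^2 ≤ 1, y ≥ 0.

The region D is 0 ≤ r ≤ 1, 0 ≤ θ ≤ π in polar coordinates, where x = r cos(θ), y = r sin(θ), and dA = r dr dθ.

Under the substitution, the integrand becomes 26r^2, so

    ∬_D (26x^2 + 26y^2) dA = ∫_{0}^{π} ∫_{0}^{1} (26r^2) · r dr dθ.

Inner integral (in r): ∫_{0}^{1} (26r^2) · r dr = 13/2.

Outer integral (in θ): ∫_{0}^{π} (13/2) dθ = 13π/2.

Therefore ∬_D (26x^2 + 26y^2) dA = 13π/2.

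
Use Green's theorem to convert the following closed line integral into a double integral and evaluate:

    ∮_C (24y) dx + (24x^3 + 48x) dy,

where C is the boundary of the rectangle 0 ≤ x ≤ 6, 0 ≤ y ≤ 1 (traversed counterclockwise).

Green's theorem converts the closed line integral into a double integral over the enclosed region D:

    ∮_C P dx + Q dy = ∬_D (∂Q/∂x - ∂P/∂y) dA.

Here P = 24y, Q = 24x^3 + 48x, so

    ∂Q/∂x = 72x^2 + 48,    ∂P/∂y = 24,
    ∂Q/∂x - ∂P/∂y = 72x^2 + 24.

D is the region 0 ≤ x ≤ 6, 0 ≤ y ≤ 1. Evaluating the double integral:

    ∬_D (72x^2 + 24) dA = ∫_0^{6} ∫_0^{1} (72x^2 + 24) dy dx.

Inner (y from 0 to 1): 72x^2 + 24.
Outer (x from 0 to 6): 5328.

Therefore ∮_C P dx + Q dy = 5328.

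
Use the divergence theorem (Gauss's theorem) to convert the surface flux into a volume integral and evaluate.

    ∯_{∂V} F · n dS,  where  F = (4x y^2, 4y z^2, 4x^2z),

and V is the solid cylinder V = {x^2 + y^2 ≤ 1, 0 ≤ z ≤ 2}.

By the divergence theorem,

    ∯_{∂V} F · n dS = ∭_V (∇ · F) dV.

Compute the divergence:
    ∇ · F = ∂F_x/∂x + ∂F_y/∂y + ∂F_z/∂z = 4y^2 + 4z^2 + 4x^2 = 4x^2 + 4y^2 + 4z^2.

In cylindrical coordinates, x = r cos(θ), y = r sin(θ), z = z, dV = r dr dθ dz, with 0 ≤ r ≤ 1, 0 ≤ θ ≤ 2π, 0 ≤ z ≤ 2.

The integrand, after substitution and multiplying by the volume element, becomes (4r^2 + 4z^2) · r, so

    ∭_V (∇·F) dV = ∫_0^{2π} ∫_0^{1} ∫_0^{2} (4r^2 + 4z^2) · r dz dr dθ.

Inner (z from 0 to 2): 8r (r^2 + 4/3).
Middle (r from 0 to 1): 22/3.
Outer (θ from 0 to 2π): 44π/3.

Therefore ∯_{∂V} F · n dS = 44π/3.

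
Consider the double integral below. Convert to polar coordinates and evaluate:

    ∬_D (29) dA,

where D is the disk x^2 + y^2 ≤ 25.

The region D is 0 ≤ r ≤ 5, 0 ≤ θ ≤ 2π in polar coordinates, where x = r cos(θ), y = r sin(θ), and dA = r dr dθ.

Under the substitution, the integrand becomes 29, so

    ∬_D (29) dA = ∫_{0}^{2π} ∫_{0}^{5} (29) · r dr dθ.

Inner integral (in r): ∫_{0}^{5} (29) · r dr = 725/2.

Outer integral (in θ): ∫_{0}^{2π} (725/2) dθ = 725π.

Therefore ∬_D (29) dA = 725π.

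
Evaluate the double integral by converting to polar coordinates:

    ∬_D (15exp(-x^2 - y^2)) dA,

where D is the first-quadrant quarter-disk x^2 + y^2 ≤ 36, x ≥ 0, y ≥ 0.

The region D is 0 ≤ r ≤ 6, 0 ≤ θ ≤ π/2 in polar coordinates, where x = r cos(θ), y = r sin(θ), and dA = r dr dθ.

Under the substitution, the integrand becomes 15exp(-r^2), so

    ∬_D (15exp(-x^2 - y^2)) dA = ∫_{0}^{π/2} ∫_{0}^{6} (15exp(-r^2)) · r dr dθ.

Inner integral (in r): ∫_{0}^{6} (15exp(-r^2)) · r dr = 15/2 - 15exp(-36)/2.

Outer integral (in θ): ∫_{0}^{π/2} (15/2 - 15exp(-36)/2) dθ = -15π (1 - exp(36))exp(-36)/4.

Therefore ∬_D (15exp(-x^2 - y^2)) dA = -15π (1 - exp(36))exp(-36)/4.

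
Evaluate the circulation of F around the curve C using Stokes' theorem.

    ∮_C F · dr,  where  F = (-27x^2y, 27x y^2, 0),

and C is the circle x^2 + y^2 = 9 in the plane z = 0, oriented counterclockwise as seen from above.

Let S be the flat disk x^2 + y^2 ≤ 9 in the plane z = 0, with upward unit normal n̂ = ẑ. By Stokes' theorem,

    ∮_C F · dr = ∬_S (∇ × F) · n̂ dS = ∬_D (curl F)_z dA,

where D is the disk x^2 + y^2 ≤ 9.

Compute the curl of F = (-27x^2y, 27x y^2, 0):
    (∇ × F)_x = ∂F_z/∂y - ∂F_y/∂z = 0,
    (∇ × F)_y = ∂F_x/∂z - ∂F_z/∂x = 0,
    (∇ × F)_z = ∂F_y/∂x - ∂F_x/∂y = 27x^2 + 27y^2.

On z = 0, (curl F)_z = 27x^2 + 27y^2.

Convert to polar (x = r cos θ, y = r sin θ, dA = r dr dθ); the integrand becomes 27r^2, so

    ∬_D (curl F)_z dA = ∫_0^{2π} ∫_0^{3} (27r^2) · r dr dθ.

Inner (r from 0 to 3): 2187/4.
Outer (θ from 0 to 2π): 2187π/2.

Therefore ∮_C F · dr = 2187π/2.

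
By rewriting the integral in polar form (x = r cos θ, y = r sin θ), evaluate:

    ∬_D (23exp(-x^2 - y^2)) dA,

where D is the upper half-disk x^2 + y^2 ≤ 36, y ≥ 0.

The region D is 0 ≤ r ≤ 6, 0 ≤ θ ≤ π in polar coordinates, where x = r cos(θ), y = r sin(θ), and dA = r dr dθ.

Under the substitution, the integrand becomes 23exp(-r^2), so

    ∬_D (23exp(-x^2 - y^2)) dA = ∫_{0}^{π} ∫_{0}^{6} (23exp(-r^2)) · r dr dθ.

Inner integral (in r): ∫_{0}^{6} (23exp(-r^2)) · r dr = 23/2 - 23exp(-36)/2.

Outer integral (in θ): ∫_{0}^{π} (23/2 - 23exp(-36)/2) dθ = -23π (1 - exp(36))exp(-36)/2.

Therefore ∬_D (23exp(-x^2 - y^2)) dA = -23π (1 - exp(36))exp(-36)/2.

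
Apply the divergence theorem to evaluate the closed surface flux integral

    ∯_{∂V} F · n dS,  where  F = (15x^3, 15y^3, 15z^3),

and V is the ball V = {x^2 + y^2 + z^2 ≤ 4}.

By the divergence theorem,

    ∯_{∂V} F · n dS = ∭_V (∇ · F) dV.

Compute the divergence:
    ∇ · F = ∂F_x/∂x + ∂F_y/∂y + ∂F_z/∂z = 45x^2 + 45y^2 + 45z^2.

In spherical coordinates, x = ρ sin(φ) cos(θ), y = ρ sin(φ) sin(θ), z = ρ cos(φ), dV = ρ^2 sin(φ) dρ dφ dθ, with 0 ≤ ρ ≤ 2, 0 ≤ φ ≤ π, 0 ≤ θ ≤ 2π.

The integrand, after substitution and multiplying by the volume element, becomes (45ρ^2) · ρ^2 sin(φ), so

    ∭_V (∇·F) dV = ∫_0^{2π} ∫_0^{π} ∫_0^{2} (45ρ^2) · ρ^2 sin(φ) dρ dφ dθ.

Inner (ρ from 0 to 2): 288sin(φ).
Middle (φ from 0 to π): 576.
Outer (θ from 0 to 2π): 1152π.

Therefore ∯_{∂V} F · n dS = 1152π.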